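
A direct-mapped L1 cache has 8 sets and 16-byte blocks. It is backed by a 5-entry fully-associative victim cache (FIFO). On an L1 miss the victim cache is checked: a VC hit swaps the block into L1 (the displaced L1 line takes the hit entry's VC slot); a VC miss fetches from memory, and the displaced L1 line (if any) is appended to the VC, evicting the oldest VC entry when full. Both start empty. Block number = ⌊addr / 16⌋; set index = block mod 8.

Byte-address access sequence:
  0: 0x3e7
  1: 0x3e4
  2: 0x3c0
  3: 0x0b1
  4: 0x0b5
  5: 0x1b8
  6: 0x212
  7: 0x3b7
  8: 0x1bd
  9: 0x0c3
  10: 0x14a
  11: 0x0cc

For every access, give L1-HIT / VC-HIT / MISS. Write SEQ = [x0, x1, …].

SEQ = [MISS, L1-HIT, MISS, MISS, L1-HIT, MISS, MISS, MISS, VC-HIT, MISS, MISS, VC-HIT]

  [0] addr=0x3e7 blk=62 s=6: MISS | VC []
  [1] addr=0x3e4 blk=62 s=6: L1-HIT | VC []
  [2] addr=0x3c0 blk=60 s=4: MISS | VC []
  [3] addr=0xb1 blk=11 s=3: MISS | VC []
  [4] addr=0xb5 blk=11 s=3: L1-HIT | VC []
  [5] addr=0x1b8 blk=27 s=3: MISS | VC [11]
  [6] addr=0x212 blk=33 s=1: MISS | VC [11]
  [7] addr=0x3b7 blk=59 s=3: MISS | VC [11, 27]
  [8] addr=0x1bd blk=27 s=3: VC-HIT | VC [11, 59]
  [9] addr=0xc3 blk=12 s=4: MISS | VC [11, 59, 60]
  [10] addr=0x14a blk=20 s=4: MISS | VC [11, 59, 60, 12]
  [11] addr=0xcc blk=12 s=4: VC-HIT | VC [11, 59, 60, 20]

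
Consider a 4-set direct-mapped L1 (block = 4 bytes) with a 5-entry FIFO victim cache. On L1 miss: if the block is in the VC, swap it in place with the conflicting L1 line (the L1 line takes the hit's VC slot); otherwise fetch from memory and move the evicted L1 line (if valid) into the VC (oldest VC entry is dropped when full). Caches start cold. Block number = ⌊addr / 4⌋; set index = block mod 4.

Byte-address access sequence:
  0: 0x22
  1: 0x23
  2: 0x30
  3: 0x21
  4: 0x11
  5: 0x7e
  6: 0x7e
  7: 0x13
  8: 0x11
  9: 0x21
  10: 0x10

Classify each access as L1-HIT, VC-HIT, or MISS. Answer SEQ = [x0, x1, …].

SEQ = [MISS, L1-HIT, MISS, VC-HIT, MISS, MISS, L1-HIT, L1-HIT, L1-HIT, VC-HIT, VC-HIT]

0: 0x22 (blk 8, set 0) → MISS  vc=[]
1: 0x23 (blk 8, set 0) → L1-HIT  vc=[]
2: 0x30 (blk 12, set 0) → MISS  vc=[8]
3: 0x21 (blk 8, set 0) → VC-HIT  vc=[12]
4: 0x11 (blk 4, set 0) → MISS  vc=[12, 8]
5: 0x7e (blk 31, set 3) → MISS  vc=[12, 8]
6: 0x7e (blk 31, set 3) → L1-HIT  vc=[12, 8]
7: 0x13 (blk 4, set 0) → L1-HIT  vc=[12, 8]
8: 0x11 (blk 4, set 0) → L1-HIT  vc=[12, 8]
9: 0x21 (blk 8, set 0) → VC-HIT  vc=[12, 4]
10: 0x10 (blk 4, set 0) → VC-HIT  vc=[12, 8]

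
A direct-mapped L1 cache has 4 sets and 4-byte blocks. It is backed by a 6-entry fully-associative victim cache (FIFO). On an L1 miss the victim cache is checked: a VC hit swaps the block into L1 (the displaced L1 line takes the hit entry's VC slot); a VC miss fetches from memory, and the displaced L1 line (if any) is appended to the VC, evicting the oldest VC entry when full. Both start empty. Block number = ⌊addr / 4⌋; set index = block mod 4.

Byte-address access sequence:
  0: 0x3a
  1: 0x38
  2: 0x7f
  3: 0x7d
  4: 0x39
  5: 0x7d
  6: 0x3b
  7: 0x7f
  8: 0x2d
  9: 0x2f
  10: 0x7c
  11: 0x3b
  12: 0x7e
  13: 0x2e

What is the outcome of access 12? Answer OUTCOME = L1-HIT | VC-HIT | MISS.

OUTCOME = L1-HIT

#0 0x3a→b14/s2 MISS; vc=[]
#1 0x38→b14/s2 L1-HIT; vc=[]
#2 0x7f→b31/s3 MISS; vc=[]
#3 0x7d→b31/s3 L1-HIT; vc=[]
#4 0x39→b14/s2 L1-HIT; vc=[]
#5 0x7d→b31/s3 L1-HIT; vc=[]
#6 0x3b→b14/s2 L1-HIT; vc=[]
#7 0x7f→b31/s3 L1-HIT; vc=[]
#8 0x2d→b11/s3 MISS; vc=[31]
#9 0x2f→b11/s3 L1-HIT; vc=[31]
#10 0x7c→b31/s3 VC-HIT; vc=[11]
#11 0x3b→b14/s2 L1-HIT; vc=[11]
#12 0x7e→b31/s3 L1-HIT; vc=[11]
#13 0x2e→b11/s3 VC-HIT; vc=[31]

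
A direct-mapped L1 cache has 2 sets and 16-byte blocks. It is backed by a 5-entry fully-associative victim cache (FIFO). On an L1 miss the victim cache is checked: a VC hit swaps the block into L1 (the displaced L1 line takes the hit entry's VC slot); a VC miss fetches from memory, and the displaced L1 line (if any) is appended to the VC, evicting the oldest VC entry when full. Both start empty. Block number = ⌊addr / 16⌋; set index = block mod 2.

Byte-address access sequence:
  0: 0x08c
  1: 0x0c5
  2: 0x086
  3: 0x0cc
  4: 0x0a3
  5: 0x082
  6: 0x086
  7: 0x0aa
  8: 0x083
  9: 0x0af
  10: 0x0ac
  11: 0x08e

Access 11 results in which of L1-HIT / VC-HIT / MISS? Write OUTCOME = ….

OUTCOME = VC-HIT

#0 0x8c→b8/s0 MISS; vc=[]
#1 0xc5→b12/s0 MISS; vc=[8]
#2 0x86→b8/s0 VC-HIT; vc=[12]
#3 0xcc→b12/s0 VC-HIT; vc=[8]
#4 0xa3→b10/s0 MISS; vc=[8,12]
#5 0x82→b8/s0 VC-HIT; vc=[10,12]
#6 0x86→b8/s0 L1-HIT; vc=[10,12]
#7 0xaa→b10/s0 VC-HIT; vc=[8,12]
#8 0x83→b8/s0 VC-HIT; vc=[10,12]
#9 0xaf→b10/s0 VC-HIT; vc=[8,12]
#10 0xac→b10/s0 L1-HIT; vc=[8,12]
#11 0x8e→b8/s0 VC-HIT; vc=[10,12]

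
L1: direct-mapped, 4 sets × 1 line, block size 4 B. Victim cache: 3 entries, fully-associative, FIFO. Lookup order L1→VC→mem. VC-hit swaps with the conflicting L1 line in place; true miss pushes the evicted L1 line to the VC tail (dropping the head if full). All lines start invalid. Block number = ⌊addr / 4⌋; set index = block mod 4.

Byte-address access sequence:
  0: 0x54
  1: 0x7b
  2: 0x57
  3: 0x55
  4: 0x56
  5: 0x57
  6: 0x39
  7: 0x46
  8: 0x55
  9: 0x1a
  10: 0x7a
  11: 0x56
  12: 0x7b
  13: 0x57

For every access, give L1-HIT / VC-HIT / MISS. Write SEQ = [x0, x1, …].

SEQ = [MISS, MISS, L1-HIT, L1-HIT, L1-HIT, L1-HIT, MISS, MISS, VC-HIT, MISS, VC-HIT, L1-HIT, L1-HIT, L1-HIT]

#0 0x54→b21/s1 MISS; vc=[]
#1 0x7b→b30/s2 MISS; vc=[]
#2 0x57→b21/s1 L1-HIT; vc=[]
#3 0x55→b21/s1 L1-HIT; vc=[]
#4 0x56→b21/s1 L1-HIT; vc=[]
#5 0x57→b21/s1 L1-HIT; vc=[]
#6 0x39→b14/s2 MISS; vc=[30]
#7 0x46→b17/s1 MISS; vc=[30,21]
#8 0x55→b21/s1 VC-HIT; vc=[30,17]
#9 0x1a→b6/s2 MISS; vc=[30,17,14]
#10 0x7a→b30/s2 VC-HIT; vc=[6,17,14]
#11 0x56→b21/s1 L1-HIT; vc=[6,17,14]
#12 0x7b→b30/s2 L1-HIT; vc=[6,17,14]
#13 0x57→b21/s1 L1-HIT; vc=[6,17,14]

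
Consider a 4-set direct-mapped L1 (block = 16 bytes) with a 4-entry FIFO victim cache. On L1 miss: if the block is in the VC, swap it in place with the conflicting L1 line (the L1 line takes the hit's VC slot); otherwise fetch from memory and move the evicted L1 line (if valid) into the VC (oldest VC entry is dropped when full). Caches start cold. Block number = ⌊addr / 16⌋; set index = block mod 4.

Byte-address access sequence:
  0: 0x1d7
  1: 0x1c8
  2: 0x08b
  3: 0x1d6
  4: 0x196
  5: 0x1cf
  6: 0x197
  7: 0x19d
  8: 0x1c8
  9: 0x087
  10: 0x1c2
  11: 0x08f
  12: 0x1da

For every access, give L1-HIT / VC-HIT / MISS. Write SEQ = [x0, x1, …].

SEQ = [MISS, MISS, MISS, L1-HIT, MISS, VC-HIT, L1-HIT, L1-HIT, L1-HIT, VC-HIT, VC-HIT, VC-HIT, VC-HIT]

#0 0x1d7→b29/s1 MISS; vc=[]
#1 0x1c8→b28/s0 MISS; vc=[]
#2 0x8b→b8/s0 MISS; vc=[28]
#3 0x1d6→b29/s1 L1-HIT; vc=[28]
#4 0x196→b25/s1 MISS; vc=[28,29]
#5 0x1cf→b28/s0 VC-HIT; vc=[8,29]
#6 0x197→b25/s1 L1-HIT; vc=[8,29]
#7 0x19d→b25/s1 L1-HIT; vc=[8,29]
#8 0x1c8→b28/s0 L1-HIT; vc=[8,29]
#9 0x87→b8/s0 VC-HIT; vc=[28,29]
#10 0x1c2→b28/s0 VC-HIT; vc=[8,29]
#11 0x8f→b8/s0 VC-HIT; vc=[28,29]
#12 0x1da→b29/s1 VC-HIT; vc=[28,25]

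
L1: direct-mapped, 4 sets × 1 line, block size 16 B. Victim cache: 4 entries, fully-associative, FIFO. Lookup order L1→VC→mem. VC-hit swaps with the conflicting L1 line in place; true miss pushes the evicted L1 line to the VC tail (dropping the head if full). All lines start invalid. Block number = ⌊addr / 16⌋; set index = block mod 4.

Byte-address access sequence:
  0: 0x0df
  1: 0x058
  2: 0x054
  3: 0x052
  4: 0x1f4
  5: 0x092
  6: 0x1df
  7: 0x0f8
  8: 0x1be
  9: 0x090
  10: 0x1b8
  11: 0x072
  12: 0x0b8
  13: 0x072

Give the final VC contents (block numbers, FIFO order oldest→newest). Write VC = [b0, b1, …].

VC = [31, 15, 27, 11]

  [0] addr=0xdf blk=13 s=1: MISS | VC []
  [1] addr=0x58 blk=5 s=1: MISS | VC [13]
  [2] addr=0x54 blk=5 s=1: L1-HIT | VC [13]
  [3] addr=0x52 blk=5 s=1: L1-HIT | VC [13]
  [4] addr=0x1f4 blk=31 s=3: MISS | VC [13]
  [5] addr=0x92 blk=9 s=1: MISS | VC [13, 5]
  [6] addr=0x1df blk=29 s=1: MISS | VC [13, 5, 9]
  [7] addr=0xf8 blk=15 s=3: MISS | VC [13, 5, 9, 31]
  [8] addr=0x1be blk=27 s=3: MISS | VC [5, 9, 31, 15]
  [9] addr=0x90 blk=9 s=1: VC-HIT | VC [5, 29, 31, 15]
  [10] addr=0x1b8 blk=27 s=3: L1-HIT | VC [5, 29, 31, 15]
  [11] addr=0x72 blk=7 s=3: MISS | VC [29, 31, 15, 27]
  [12] addr=0xb8 blk=11 s=3: MISS | VC [31, 15, 27, 7]
  [13] addr=0x72 blk=7 s=3: VC-HIT | VC [31, 15, 27, 11]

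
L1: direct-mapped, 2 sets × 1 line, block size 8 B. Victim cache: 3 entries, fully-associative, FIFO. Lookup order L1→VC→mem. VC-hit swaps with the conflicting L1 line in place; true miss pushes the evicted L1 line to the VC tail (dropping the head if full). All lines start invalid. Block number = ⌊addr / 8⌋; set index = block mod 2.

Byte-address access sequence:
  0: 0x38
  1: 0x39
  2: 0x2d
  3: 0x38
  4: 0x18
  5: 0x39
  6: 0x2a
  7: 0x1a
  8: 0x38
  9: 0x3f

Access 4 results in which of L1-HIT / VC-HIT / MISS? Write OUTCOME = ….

OUTCOME = MISS

  [0] addr=0x38 blk=7 s=1: MISS | VC []
  [1] addr=0x39 blk=7 s=1: L1-HIT | VC []
  [2] addr=0x2d blk=5 s=1: MISS | VC [7]
  [3] addr=0x38 blk=7 s=1: VC-HIT | VC [5]
  [4] addr=0x18 blk=3 s=1: MISS | VC [5, 7]
  [5] addr=0x39 blk=7 s=1: VC-HIT | VC [5, 3]
  [6] addr=0x2a blk=5 s=1: VC-HIT | VC [7, 3]
  [7] addr=0x1a blk=3 s=1: VC-HIT | VC [7, 5]
  [8] addr=0x38 blk=7 s=1: VC-HIT | VC [3, 5]
  [9] addr=0x3f blk=7 s=1: L1-HIT | VC [3, 5]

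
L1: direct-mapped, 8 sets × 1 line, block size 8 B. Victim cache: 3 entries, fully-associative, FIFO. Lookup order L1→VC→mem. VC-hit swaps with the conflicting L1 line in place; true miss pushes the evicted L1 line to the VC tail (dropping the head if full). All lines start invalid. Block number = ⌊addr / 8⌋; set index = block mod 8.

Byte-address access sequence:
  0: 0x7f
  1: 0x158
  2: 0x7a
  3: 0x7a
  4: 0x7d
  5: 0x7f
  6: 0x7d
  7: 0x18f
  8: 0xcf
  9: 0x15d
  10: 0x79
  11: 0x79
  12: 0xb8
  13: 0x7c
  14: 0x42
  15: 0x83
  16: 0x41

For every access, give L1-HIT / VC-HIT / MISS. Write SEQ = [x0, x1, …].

  [0] addr=0x7f blk=15 s=7: MISS | VC []
  [1] addr=0x158 blk=43 s=3: MISS | VC []
  [2] addr=0x7a blk=15 s=7: L1-HIT | VC []
  [3] addr=0x7a blk=15 s=7: L1-HIT | VC []
  [4] addr=0x7d blk=15 s=7: L1-HIT | VC []
  [5] addr=0x7f blk=15 s=7: L1-HIT | VC []
  [6] addr=0x7d blk=15 s=7: L1-HIT | VC []
  [7] addr=0x18f blk=49 s=1: MISS | VC []
  [8] addr=0xcf blk=25 s=1: MISS | VC [49]
  [9] addr=0x15d blk=43 s=3: L1-HIT | VC [49]
  [10] addr=0x79 blk=15 s=7: L1-HIT | VC [49]
  [11] addr=0x79 blk=15 s=7: L1-HIT | VC [49]
  [12] addr=0xb8 blk=23 s=7: MISS | VC [49, 15]
  [13] addr=0x7c blk=15 s=7: VC-HIT | VC [49, 23]
  [14] addr=0x42 blk=8 s=0: MISS | VC [49, 23]
  [15] addr=0x83 blk=16 s=0: MISS | VC [49, 23, 8]
  [16] addr=0x41 blk=8 s=0: VC-HIT | VC [49, 23, 16]

SEQ = [MISS, MISS, L1-HIT, L1-HIT, L1-HIT, L1-HIT, L1-HIT, MISS, MISS, L1-HIT, L1-HIT, L1-HIT, MISS, VC-HIT, MISS, MISS, VC-HIT]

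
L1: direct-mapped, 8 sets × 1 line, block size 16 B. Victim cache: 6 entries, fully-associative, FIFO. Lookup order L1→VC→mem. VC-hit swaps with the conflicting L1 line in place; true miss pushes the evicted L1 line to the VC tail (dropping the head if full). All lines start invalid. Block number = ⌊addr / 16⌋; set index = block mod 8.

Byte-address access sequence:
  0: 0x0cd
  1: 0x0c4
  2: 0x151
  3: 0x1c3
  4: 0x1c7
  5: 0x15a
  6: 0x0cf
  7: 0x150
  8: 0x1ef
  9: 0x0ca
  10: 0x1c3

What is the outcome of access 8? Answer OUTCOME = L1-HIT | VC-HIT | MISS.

#0 0xcd→b12/s4 MISS; vc=[]
#1 0xc4→b12/s4 L1-HIT; vc=[]
#2 0x151→b21/s5 MISS; vc=[]
#3 0x1c3→b28/s4 MISS; vc=[12]
#4 0x1c7→b28/s4 L1-HIT; vc=[12]
#5 0x15a→b21/s5 L1-HIT; vc=[12]
#6 0xcf→b12/s4 VC-HIT; vc=[28]
#7 0x150→b21/s5 L1-HIT; vc=[28]
#8 0x1ef→b30/s6 MISS; vc=[28]
#9 0xca→b12/s4 L1-HIT; vc=[28]
#10 0x1c3→b28/s4 VC-HIT; vc=[12]

OUTCOME = MISS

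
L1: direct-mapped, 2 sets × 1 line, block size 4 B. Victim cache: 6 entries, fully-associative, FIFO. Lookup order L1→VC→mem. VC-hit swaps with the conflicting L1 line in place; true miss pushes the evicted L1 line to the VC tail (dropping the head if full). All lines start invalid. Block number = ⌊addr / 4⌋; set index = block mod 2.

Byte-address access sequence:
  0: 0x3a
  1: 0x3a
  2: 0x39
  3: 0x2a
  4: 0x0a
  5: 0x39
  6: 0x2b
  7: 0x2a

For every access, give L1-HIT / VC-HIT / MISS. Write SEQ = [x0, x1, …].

SEQ = [MISS, L1-HIT, L1-HIT, MISS, MISS, VC-HIT, VC-HIT, L1-HIT]

0: 0x3a (blk 14, set 0) → MISS  vc=[]
1: 0x3a (blk 14, set 0) → L1-HIT  vc=[]
2: 0x39 (blk 14, set 0) → L1-HIT  vc=[]
3: 0x2a (blk 10, set 0) → MISS  vc=[14]
4: 0xa (blk 2, set 0) → MISS  vc=[14, 10]
5: 0x39 (blk 14, set 0) → VC-HIT  vc=[2, 10]
6: 0x2b (blk 10, set 0) → VC-HIT  vc=[2, 14]
7: 0x2a (blk 10, set 0) → L1-HIT  vc=[2, 14]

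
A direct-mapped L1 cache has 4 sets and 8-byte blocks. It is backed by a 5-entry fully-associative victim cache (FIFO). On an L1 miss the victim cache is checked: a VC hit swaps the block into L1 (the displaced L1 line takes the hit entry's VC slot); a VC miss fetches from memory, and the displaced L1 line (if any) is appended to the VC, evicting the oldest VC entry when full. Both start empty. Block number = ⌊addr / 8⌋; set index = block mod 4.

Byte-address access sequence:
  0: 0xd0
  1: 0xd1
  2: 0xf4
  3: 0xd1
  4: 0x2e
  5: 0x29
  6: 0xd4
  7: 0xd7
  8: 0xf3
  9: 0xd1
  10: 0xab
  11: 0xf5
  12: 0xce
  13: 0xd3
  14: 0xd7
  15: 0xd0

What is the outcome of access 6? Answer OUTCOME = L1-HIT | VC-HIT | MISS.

OUTCOME = L1-HIT

#0 0xd0→b26/s2 MISS; vc=[]
#1 0xd1→b26/s2 L1-HIT; vc=[]
#2 0xf4→b30/s2 MISS; vc=[26]
#3 0xd1→b26/s2 VC-HIT; vc=[30]
#4 0x2e→b5/s1 MISS; vc=[30]
#5 0x29→b5/s1 L1-HIT; vc=[30]
#6 0xd4→b26/s2 L1-HIT; vc=[30]
#7 0xd7→b26/s2 L1-HIT; vc=[30]
#8 0xf3→b30/s2 VC-HIT; vc=[26]
#9 0xd1→b26/s2 VC-HIT; vc=[30]
#10 0xab→b21/s1 MISS; vc=[30,5]
#11 0xf5→b30/s2 VC-HIT; vc=[26,5]
#12 0xce→b25/s1 MISS; vc=[26,5,21]
#13 0xd3→b26/s2 VC-HIT; vc=[30,5,21]
#14 0xd7→b26/s2 L1-HIT; vc=[30,5,21]
#15 0xd0→b26/s2 L1-HIT; vc=[30,5,21]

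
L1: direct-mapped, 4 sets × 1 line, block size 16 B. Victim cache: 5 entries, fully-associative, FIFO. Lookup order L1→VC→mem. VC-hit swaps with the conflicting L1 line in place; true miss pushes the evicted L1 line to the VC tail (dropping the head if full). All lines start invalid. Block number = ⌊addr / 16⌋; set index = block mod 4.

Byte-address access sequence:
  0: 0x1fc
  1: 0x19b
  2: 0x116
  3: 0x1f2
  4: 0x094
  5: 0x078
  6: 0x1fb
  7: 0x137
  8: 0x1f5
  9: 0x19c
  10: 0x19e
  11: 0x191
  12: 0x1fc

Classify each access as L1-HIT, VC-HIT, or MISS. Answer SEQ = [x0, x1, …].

  [0] addr=0x1fc blk=31 s=3: MISS | VC []
  [1] addr=0x19b blk=25 s=1: MISS | VC []
  [2] addr=0x116 blk=17 s=1: MISS | VC [25]
  [3] addr=0x1f2 blk=31 s=3: L1-HIT | VC [25]
  [4] addr=0x94 blk=9 s=1: MISS | VC [25, 17]
  [5] addr=0x78 blk=7 s=3: MISS | VC [25, 17, 31]
  [6] addr=0x1fb blk=31 s=3: VC-HIT | VC [25, 17, 7]
  [7] addr=0x137 blk=19 s=3: MISS | VC [25, 17, 7, 31]
  [8] addr=0x1f5 blk=31 s=3: VC-HIT | VC [25, 17, 7, 19]
  [9] addr=0x19c blk=25 s=1: VC-HIT | VC [9, 17, 7, 19]
  [10] addr=0x19e blk=25 s=1: L1-HIT | VC [9, 17, 7, 19]
  [11] addr=0x191 blk=25 s=1: L1-HIT | VC [9, 17, 7, 19]
  [12] addr=0x1fc blk=31 s=3: L1-HIT | VC [9, 17, 7, 19]

SEQ = [MISS, MISS, MISS, L1-HIT, MISS, MISS, VC-HIT, MISS, VC-HIT, VC-HIT, L1-HIT, L1-HIT, L1-HIT]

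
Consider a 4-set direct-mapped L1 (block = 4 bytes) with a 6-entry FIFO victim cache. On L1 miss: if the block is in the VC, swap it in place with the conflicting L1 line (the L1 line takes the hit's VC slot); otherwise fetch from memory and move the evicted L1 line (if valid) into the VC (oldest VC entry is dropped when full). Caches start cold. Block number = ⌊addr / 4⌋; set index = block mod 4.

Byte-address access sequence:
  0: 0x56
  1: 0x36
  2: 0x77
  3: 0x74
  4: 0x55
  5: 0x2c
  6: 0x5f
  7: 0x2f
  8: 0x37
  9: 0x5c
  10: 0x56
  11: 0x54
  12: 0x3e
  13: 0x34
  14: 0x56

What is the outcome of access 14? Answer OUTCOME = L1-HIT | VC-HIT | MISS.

OUTCOME = VC-HIT

  [0] addr=0x56 blk=21 s=1: MISS | VC []
  [1] addr=0x36 blk=13 s=1: MISS | VC [21]
  [2] addr=0x77 blk=29 s=1: MISS | VC [21, 13]
  [3] addr=0x74 blk=29 s=1: L1-HIT | VC [21, 13]
  [4] addr=0x55 blk=21 s=1: VC-HIT | VC [29, 13]
  [5] addr=0x2c blk=11 s=3: MISS | VC [29, 13]
  [6] addr=0x5f blk=23 s=3: MISS | VC [29, 13, 11]
  [7] addr=0x2f blk=11 s=3: VC-HIT | VC [29, 13, 23]
  [8] addr=0x37 blk=13 s=1: VC-HIT | VC [29, 21, 23]
  [9] addr=0x5c blk=23 s=3: VC-HIT | VC [29, 21, 11]
  [10] addr=0x56 blk=21 s=1: VC-HIT | VC [29, 13, 11]
  [11] addr=0x54 blk=21 s=1: L1-HIT | VC [29, 13, 11]
  [12] addr=0x3e blk=15 s=3: MISS | VC [29, 13, 11, 23]
  [13] addr=0x34 blk=13 s=1: VC-HIT | VC [29, 21, 11, 23]
  [14] addr=0x56 blk=21 s=1: VC-HIT | VC [29, 13, 11, 23]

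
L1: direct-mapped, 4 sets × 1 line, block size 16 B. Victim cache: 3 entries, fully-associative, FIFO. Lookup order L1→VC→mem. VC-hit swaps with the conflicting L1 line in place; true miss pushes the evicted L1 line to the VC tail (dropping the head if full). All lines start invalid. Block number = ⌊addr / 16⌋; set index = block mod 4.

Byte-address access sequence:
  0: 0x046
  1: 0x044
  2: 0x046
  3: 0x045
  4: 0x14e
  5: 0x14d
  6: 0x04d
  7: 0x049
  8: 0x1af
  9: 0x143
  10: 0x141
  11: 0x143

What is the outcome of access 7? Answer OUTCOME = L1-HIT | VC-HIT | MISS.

OUTCOME = L1-HIT

#0 0x46→b4/s0 MISS; vc=[]
#1 0x44→b4/s0 L1-HIT; vc=[]
#2 0x46→b4/s0 L1-HIT; vc=[]
#3 0x45→b4/s0 L1-HIT; vc=[]
#4 0x14e→b20/s0 MISS; vc=[4]
#5 0x14d→b20/s0 L1-HIT; vc=[4]
#6 0x4d→b4/s0 VC-HIT; vc=[20]
#7 0x49→b4/s0 L1-HIT; vc=[20]
#8 0x1af→b26/s2 MISS; vc=[20]
#9 0x143→b20/s0 VC-HIT; vc=[4]
#10 0x141→b20/s0 L1-HIT; vc=[4]
#11 0x143→b20/s0 L1-HIT; vc=[4]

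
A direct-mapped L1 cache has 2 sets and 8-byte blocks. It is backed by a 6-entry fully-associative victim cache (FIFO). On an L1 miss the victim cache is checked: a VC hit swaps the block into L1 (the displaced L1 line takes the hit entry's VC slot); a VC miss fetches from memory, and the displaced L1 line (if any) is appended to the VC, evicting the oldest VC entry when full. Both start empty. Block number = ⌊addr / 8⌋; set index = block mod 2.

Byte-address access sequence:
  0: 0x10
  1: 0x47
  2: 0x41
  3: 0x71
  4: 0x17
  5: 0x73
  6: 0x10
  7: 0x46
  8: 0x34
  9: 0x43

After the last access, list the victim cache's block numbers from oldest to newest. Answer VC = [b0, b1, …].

VC = [14, 2, 6]

  [0] addr=0x10 blk=2 s=0: MISS | VC []
  [1] addr=0x47 blk=8 s=0: MISS | VC [2]
  [2] addr=0x41 blk=8 s=0: L1-HIT | VC [2]
  [3] addr=0x71 blk=14 s=0: MISS | VC [2, 8]
  [4] addr=0x17 blk=2 s=0: VC-HIT | VC [14, 8]
  [5] addr=0x73 blk=14 s=0: VC-HIT | VC [2, 8]
  [6] addr=0x10 blk=2 s=0: VC-HIT | VC [14, 8]
  [7] addr=0x46 blk=8 s=0: VC-HIT | VC [14, 2]
  [8] addr=0x34 blk=6 s=0: MISS | VC [14, 2, 8]
  [9] addr=0x43 blk=8 s=0: VC-HIT | VC [14, 2, 6]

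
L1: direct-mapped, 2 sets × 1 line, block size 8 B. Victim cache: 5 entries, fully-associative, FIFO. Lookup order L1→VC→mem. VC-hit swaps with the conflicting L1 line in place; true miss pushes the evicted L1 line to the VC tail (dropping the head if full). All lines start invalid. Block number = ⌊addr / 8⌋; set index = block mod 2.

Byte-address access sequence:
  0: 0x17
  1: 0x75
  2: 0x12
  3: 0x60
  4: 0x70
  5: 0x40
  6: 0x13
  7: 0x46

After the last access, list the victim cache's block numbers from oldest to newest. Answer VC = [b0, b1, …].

VC = [12, 2, 14]

  [0] addr=0x17 blk=2 s=0: MISS | VC []
  [1] addr=0x75 blk=14 s=0: MISS | VC [2]
  [2] addr=0x12 blk=2 s=0: VC-HIT | VC [14]
  [3] addr=0x60 blk=12 s=0: MISS | VC [14, 2]
  [4] addr=0x70 blk=14 s=0: VC-HIT | VC [12, 2]
  [5] addr=0x40 blk=8 s=0: MISS | VC [12, 2, 14]
  [6] addr=0x13 blk=2 s=0: VC-HIT | VC [12, 8, 14]
  [7] addr=0x46 blk=8 s=0: VC-HIT | VC [12, 2, 14]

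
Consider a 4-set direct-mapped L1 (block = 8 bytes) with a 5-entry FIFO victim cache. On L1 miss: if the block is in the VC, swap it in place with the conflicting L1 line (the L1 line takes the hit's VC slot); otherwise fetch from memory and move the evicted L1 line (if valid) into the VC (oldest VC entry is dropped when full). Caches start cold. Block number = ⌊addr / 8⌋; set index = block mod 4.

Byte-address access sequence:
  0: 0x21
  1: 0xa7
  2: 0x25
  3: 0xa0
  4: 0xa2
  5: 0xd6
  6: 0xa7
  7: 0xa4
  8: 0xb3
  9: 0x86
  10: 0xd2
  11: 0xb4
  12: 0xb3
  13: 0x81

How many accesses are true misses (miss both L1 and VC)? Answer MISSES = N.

MISSES = 5

#0 0x21→b4/s0 MISS; vc=[]
#1 0xa7→b20/s0 MISS; vc=[4]
#2 0x25→b4/s0 VC-HIT; vc=[20]
#3 0xa0→b20/s0 VC-HIT; vc=[4]
#4 0xa2→b20/s0 L1-HIT; vc=[4]
#5 0xd6→b26/s2 MISS; vc=[4]
#6 0xa7→b20/s0 L1-HIT; vc=[4]
#7 0xa4→b20/s0 L1-HIT; vc=[4]
#8 0xb3→b22/s2 MISS; vc=[4,26]
#9 0x86→b16/s0 MISS; vc=[4,26,20]
#10 0xd2→b26/s2 VC-HIT; vc=[4,22,20]
#11 0xb4→b22/s2 VC-HIT; vc=[4,26,20]
#12 0xb3→b22/s2 L1-HIT; vc=[4,26,20]
#13 0x81→b16/s0 L1-HIT; vc=[4,26,20]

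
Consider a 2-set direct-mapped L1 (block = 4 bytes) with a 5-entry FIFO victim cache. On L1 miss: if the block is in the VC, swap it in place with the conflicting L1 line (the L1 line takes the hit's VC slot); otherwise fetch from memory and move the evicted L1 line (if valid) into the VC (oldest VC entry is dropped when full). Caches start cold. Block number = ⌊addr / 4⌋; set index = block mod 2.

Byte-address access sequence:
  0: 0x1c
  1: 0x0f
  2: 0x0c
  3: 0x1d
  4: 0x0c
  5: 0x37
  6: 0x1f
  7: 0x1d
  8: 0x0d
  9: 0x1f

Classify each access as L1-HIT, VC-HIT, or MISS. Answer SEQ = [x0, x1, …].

SEQ = [MISS, MISS, L1-HIT, VC-HIT, VC-HIT, MISS, VC-HIT, L1-HIT, VC-HIT, VC-HIT]

0: 0x1c (blk 7, set 1) → MISS  vc=[]
1: 0xf (blk 3, set 1) → MISS  vc=[7]
2: 0xc (blk 3, set 1) → L1-HIT  vc=[7]
3: 0x1d (blk 7, set 1) → VC-HIT  vc=[3]
4: 0xc (blk 3, set 1) → VC-HIT  vc=[7]
5: 0x37 (blk 13, set 1) → MISS  vc=[7, 3]
6: 0x1f (blk 7, set 1) → VC-HIT  vc=[13, 3]
7: 0x1d (blk 7, set 1) → L1-HIT  vc=[13, 3]
8: 0xd (blk 3, set 1) → VC-HIT  vc=[13, 7]
9: 0x1f (blk 7, set 1) → VC-HIT  vc=[13, 3]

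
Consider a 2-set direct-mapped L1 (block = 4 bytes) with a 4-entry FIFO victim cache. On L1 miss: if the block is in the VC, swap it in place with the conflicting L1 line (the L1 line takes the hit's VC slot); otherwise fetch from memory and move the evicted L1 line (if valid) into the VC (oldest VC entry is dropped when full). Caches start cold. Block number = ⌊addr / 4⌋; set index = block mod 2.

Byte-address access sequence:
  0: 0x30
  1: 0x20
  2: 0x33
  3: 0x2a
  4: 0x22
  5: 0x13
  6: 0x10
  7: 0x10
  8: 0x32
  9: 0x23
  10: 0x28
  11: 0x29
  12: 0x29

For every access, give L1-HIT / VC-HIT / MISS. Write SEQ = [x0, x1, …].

SEQ = [MISS, MISS, VC-HIT, MISS, VC-HIT, MISS, L1-HIT, L1-HIT, VC-HIT, VC-HIT, VC-HIT, L1-HIT, L1-HIT]

#0 0x30→b12/s0 MISS; vc=[]
#1 0x20→b8/s0 MISS; vc=[12]
#2 0x33→b12/s0 VC-HIT; vc=[8]
#3 0x2a→b10/s0 MISS; vc=[8,12]
#4 0x22→b8/s0 VC-HIT; vc=[10,12]
#5 0x13→b4/s0 MISS; vc=[10,12,8]
#6 0x10→b4/s0 L1-HIT; vc=[10,12,8]
#7 0x10→b4/s0 L1-HIT; vc=[10,12,8]
#8 0x32→b12/s0 VC-HIT; vc=[10,4,8]
#9 0x23→b8/s0 VC-HIT; vc=[10,4,12]
#10 0x28→b10/s0 VC-HIT; vc=[8,4,12]
#11 0x29→b10/s0 L1-HIT; vc=[8,4,12]
#12 0x29→b10/s0 L1-HIT; vc=[8,4,12]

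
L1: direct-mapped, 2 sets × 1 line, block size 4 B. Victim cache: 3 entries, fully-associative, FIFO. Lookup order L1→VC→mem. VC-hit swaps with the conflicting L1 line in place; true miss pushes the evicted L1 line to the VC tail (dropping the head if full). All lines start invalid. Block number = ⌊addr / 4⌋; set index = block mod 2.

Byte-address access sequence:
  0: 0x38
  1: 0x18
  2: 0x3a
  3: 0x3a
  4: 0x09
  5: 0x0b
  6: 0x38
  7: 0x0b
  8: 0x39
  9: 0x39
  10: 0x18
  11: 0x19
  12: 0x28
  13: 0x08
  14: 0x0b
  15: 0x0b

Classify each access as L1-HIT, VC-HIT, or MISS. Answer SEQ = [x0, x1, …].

SEQ = [MISS, MISS, VC-HIT, L1-HIT, MISS, L1-HIT, VC-HIT, VC-HIT, VC-HIT, L1-HIT, VC-HIT, L1-HIT, MISS, VC-HIT, L1-HIT, L1-HIT]

  [0] addr=0x38 blk=14 s=0: MISS | VC []
  [1] addr=0x18 blk=6 s=0: MISS | VC [14]
  [2] addr=0x3a blk=14 s=0: VC-HIT | VC [6]
  [3] addr=0x3a blk=14 s=0: L1-HIT | VC [6]
  [4] addr=0x9 blk=2 s=0: MISS | VC [6, 14]
  [5] addr=0xb blk=2 s=0: L1-HIT | VC [6, 14]
  [6] addr=0x38 blk=14 s=0: VC-HIT | VC [6, 2]
  [7] addr=0xb blk=2 s=0: VC-HIT | VC [6, 14]
  [8] addr=0x39 blk=14 s=0: VC-HIT | VC [6, 2]
  [9] addr=0x39 blk=14 s=0: L1-HIT | VC [6, 2]
  [10] addr=0x18 blk=6 s=0: VC-HIT | VC [14, 2]
  [11] addr=0x19 blk=6 s=0: L1-HIT | VC [14, 2]
  [12] addr=0x28 blk=10 s=0: MISS | VC [14, 2, 6]
  [13] addr=0x8 blk=2 s=0: VC-HIT | VC [14, 10, 6]
  [14] addr=0xb blk=2 s=0: L1-HIT | VC [14, 10, 6]
  [15] addr=0xb blk=2 s=0: L1-HIT | VC [14, 10, 6]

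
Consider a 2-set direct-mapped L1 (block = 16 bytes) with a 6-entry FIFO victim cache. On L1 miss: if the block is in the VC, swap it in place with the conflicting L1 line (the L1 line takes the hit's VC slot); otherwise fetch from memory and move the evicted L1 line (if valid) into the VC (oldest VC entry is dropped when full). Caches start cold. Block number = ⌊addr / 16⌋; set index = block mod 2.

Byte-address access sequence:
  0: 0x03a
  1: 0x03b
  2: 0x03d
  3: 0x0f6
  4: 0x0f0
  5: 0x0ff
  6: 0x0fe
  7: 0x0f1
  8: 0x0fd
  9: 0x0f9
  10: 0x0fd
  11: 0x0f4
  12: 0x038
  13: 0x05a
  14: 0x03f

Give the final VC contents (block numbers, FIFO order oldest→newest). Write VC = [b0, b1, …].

  [0] addr=0x3a blk=3 s=1: MISS | VC []
  [1] addr=0x3b blk=3 s=1: L1-HIT | VC []
  [2] addr=0x3d blk=3 s=1: L1-HIT | VC []
  [3] addr=0xf6 blk=15 s=1: MISS | VC [3]
  [4] addr=0xf0 blk=15 s=1: L1-HIT | VC [3]
  [5] addr=0xff blk=15 s=1: L1-HIT | VC [3]
  [6] addr=0xfe blk=15 s=1: L1-HIT | VC [3]
  [7] addr=0xf1 blk=15 s=1: L1-HIT | VC [3]
  [8] addr=0xfd blk=15 s=1: L1-HIT | VC [3]
  [9] addr=0xf9 blk=15 s=1: L1-HIT | VC [3]
  [10] addr=0xfd blk=15 s=1: L1-HIT | VC [3]
  [11] addr=0xf4 blk=15 s=1: L1-HIT | VC [3]
  [12] addr=0x38 blk=3 s=1: VC-HIT | VC [15]
  [13] addr=0x5a blk=5 s=1: MISS | VC [15, 3]
  [14] addr=0x3f blk=3 s=1: VC-HIT | VC [15, 5]

VC = [15, 5]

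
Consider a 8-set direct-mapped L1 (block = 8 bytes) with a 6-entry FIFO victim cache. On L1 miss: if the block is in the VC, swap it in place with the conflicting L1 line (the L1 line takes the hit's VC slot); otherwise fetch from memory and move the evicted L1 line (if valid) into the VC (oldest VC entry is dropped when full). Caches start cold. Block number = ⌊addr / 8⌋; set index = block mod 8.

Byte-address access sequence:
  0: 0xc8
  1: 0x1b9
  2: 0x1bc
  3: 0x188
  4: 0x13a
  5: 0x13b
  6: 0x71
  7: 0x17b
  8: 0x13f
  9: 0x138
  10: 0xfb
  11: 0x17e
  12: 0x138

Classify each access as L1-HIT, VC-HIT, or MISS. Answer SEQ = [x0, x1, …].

#0 0xc8→b25/s1 MISS; vc=[]
#1 0x1b9→b55/s7 MISS; vc=[]
#2 0x1bc→b55/s7 L1-HIT; vc=[]
#3 0x188→b49/s1 MISS; vc=[25]
#4 0x13a→b39/s7 MISS; vc=[25,55]
#5 0x13b→b39/s7 L1-HIT; vc=[25,55]
#6 0x71→b14/s6 MISS; vc=[25,55]
#7 0x17b→b47/s7 MISS; vc=[25,55,39]
#8 0x13f→b39/s7 VC-HIT; vc=[25,55,47]
#9 0x138→b39/s7 L1-HIT; vc=[25,55,47]
#10 0xfb→b31/s7 MISS; vc=[25,55,47,39]
#11 0x17e→b47/s7 VC-HIT; vc=[25,55,31,39]
#12 0x138→b39/s7 VC-HIT; vc=[25,55,31,47]

SEQ = [MISS, MISS, L1-HIT, MISS, MISS, L1-HIT, MISS, MISS, VC-HIT, L1-HIT, MISS, VC-HIT, VC-HIT]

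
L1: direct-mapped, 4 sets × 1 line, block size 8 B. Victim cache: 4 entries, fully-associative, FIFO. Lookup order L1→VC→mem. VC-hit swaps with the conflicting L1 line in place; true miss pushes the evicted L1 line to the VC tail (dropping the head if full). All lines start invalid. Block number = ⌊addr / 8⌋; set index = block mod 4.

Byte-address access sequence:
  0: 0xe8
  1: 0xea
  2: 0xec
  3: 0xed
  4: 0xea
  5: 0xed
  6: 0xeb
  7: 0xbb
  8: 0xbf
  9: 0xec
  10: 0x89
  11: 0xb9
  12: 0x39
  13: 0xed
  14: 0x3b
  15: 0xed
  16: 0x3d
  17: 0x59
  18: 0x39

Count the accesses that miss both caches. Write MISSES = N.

MISSES = 5

  [0] addr=0xe8 blk=29 s=1: MISS | VC []
  [1] addr=0xea blk=29 s=1: L1-HIT | VC []
  [2] addr=0xec blk=29 s=1: L1-HIT | VC []
  [3] addr=0xed blk=29 s=1: L1-HIT | VC []
  [4] addr=0xea blk=29 s=1: L1-HIT | VC []
  [5] addr=0xed blk=29 s=1: L1-HIT | VC []
  [6] addr=0xeb blk=29 s=1: L1-HIT | VC []
  [7] addr=0xbb blk=23 s=3: MISS | VC []
  [8] addr=0xbf blk=23 s=3: L1-HIT | VC []
  [9] addr=0xec blk=29 s=1: L1-HIT | VC []
  [10] addr=0x89 blk=17 s=1: MISS | VC [29]
  [11] addr=0xb9 blk=23 s=3: L1-HIT | VC [29]
  [12] addr=0x39 blk=7 s=3: MISS | VC [29, 23]
  [13] addr=0xed blk=29 s=1: VC-HIT | VC [17, 23]
  [14] addr=0x3b blk=7 s=3: L1-HIT | VC [17, 23]
  [15] addr=0xed blk=29 s=1: L1-HIT | VC [17, 23]
  [16] addr=0x3d blk=7 s=3: L1-HIT | VC [17, 23]
  [17] addr=0x59 blk=11 s=3: MISS | VC [17, 23, 7]
  [18] addr=0x39 blk=7 s=3: VC-HIT | VC [17, 23, 11]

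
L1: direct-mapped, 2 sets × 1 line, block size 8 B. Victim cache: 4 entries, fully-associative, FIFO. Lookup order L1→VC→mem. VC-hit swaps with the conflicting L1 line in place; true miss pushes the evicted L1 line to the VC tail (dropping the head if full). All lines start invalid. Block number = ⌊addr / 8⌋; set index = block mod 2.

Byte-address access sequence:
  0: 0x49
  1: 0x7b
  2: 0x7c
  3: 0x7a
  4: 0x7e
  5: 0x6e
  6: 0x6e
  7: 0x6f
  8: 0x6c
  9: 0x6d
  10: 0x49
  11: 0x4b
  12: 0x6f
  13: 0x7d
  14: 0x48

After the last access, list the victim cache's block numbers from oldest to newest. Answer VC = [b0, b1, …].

VC = [15, 13]

0: 0x49 (blk 9, set 1) → MISS  vc=[]
1: 0x7b (blk 15, set 1) → MISS  vc=[9]
2: 0x7c (blk 15, set 1) → L1-HIT  vc=[9]
3: 0x7a (blk 15, set 1) → L1-HIT  vc=[9]
4: 0x7e (blk 15, set 1) → L1-HIT  vc=[9]
5: 0x6e (blk 13, set 1) → MISS  vc=[9, 15]
6: 0x6e (blk 13, set 1) → L1-HIT  vc=[9, 15]
7: 0x6f (blk 13, set 1) → L1-HIT  vc=[9, 15]
8: 0x6c (blk 13, set 1) → L1-HIT  vc=[9, 15]
9: 0x6d (blk 13, set 1) → L1-HIT  vc=[9, 15]
10: 0x49 (blk 9, set 1) → VC-HIT  vc=[13, 15]
11: 0x4b (blk 9, set 1) → L1-HIT  vc=[13, 15]
12: 0x6f (blk 13, set 1) → VC-HIT  vc=[9, 15]
13: 0x7d (blk 15, set 1) → VC-HIT  vc=[9, 13]
14: 0x48 (blk 9, set 1) → VC-HIT  vc=[15, 13]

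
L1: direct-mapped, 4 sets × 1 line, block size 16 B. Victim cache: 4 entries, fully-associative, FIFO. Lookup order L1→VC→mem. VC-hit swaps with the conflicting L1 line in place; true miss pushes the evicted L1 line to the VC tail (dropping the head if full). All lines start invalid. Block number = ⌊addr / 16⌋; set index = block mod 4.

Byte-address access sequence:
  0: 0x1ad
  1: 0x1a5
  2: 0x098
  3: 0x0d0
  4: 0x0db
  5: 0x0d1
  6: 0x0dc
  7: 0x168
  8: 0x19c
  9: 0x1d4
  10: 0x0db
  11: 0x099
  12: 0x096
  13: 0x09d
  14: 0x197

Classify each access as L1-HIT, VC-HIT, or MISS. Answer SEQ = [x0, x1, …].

SEQ = [MISS, L1-HIT, MISS, MISS, L1-HIT, L1-HIT, L1-HIT, MISS, MISS, MISS, VC-HIT, VC-HIT, L1-HIT, L1-HIT, VC-HIT]

0: 0x1ad (blk 26, set 2) → MISS  vc=[]
1: 0x1a5 (blk 26, set 2) → L1-HIT  vc=[]
2: 0x98 (blk 9, set 1) → MISS  vc=[]
3: 0xd0 (blk 13, set 1) → MISS  vc=[9]
4: 0xdb (blk 13, set 1) → L1-HIT  vc=[9]
5: 0xd1 (blk 13, set 1) → L1-HIT  vc=[9]
6: 0xdc (blk 13, set 1) → L1-HIT  vc=[9]
7: 0x168 (blk 22, set 2) → MISS  vc=[9, 26]
8: 0x19c (blk 25, set 1) → MISS  vc=[9, 26, 13]
9: 0x1d4 (blk 29, set 1) → MISS  vc=[9, 26, 13, 25]
10: 0xdb (blk 13, set 1) → VC-HIT  vc=[9, 26, 29, 25]
11: 0x99 (blk 9, set 1) → VC-HIT  vc=[13, 26, 29, 25]
12: 0x96 (blk 9, set 1) → L1-HIT  vc=[13, 26, 29, 25]
13: 0x9d (blk 9, set 1) → L1-HIT  vc=[13, 26, 29, 25]
14: 0x197 (blk 25, set 1) → VC-HIT  vc=[13, 26, 29, 9]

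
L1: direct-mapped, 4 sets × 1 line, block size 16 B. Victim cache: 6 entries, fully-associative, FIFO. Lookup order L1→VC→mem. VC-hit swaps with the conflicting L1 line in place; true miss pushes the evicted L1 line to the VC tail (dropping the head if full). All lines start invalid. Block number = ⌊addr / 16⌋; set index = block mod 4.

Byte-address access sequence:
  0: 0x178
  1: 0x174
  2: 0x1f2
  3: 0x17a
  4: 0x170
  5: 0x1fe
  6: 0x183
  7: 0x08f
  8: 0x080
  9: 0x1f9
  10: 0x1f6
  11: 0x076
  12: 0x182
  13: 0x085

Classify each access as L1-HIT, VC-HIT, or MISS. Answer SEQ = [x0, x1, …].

0: 0x178 (blk 23, set 3) → MISS  vc=[]
1: 0x174 (blk 23, set 3) → L1-HIT  vc=[]
2: 0x1f2 (blk 31, set 3) → MISS  vc=[23]
3: 0x17a (blk 23, set 3) → VC-HIT  vc=[31]
4: 0x170 (blk 23, set 3) → L1-HIT  vc=[31]
5: 0x1fe (blk 31, set 3) → VC-HIT  vc=[23]
6: 0x183 (blk 24, set 0) → MISS  vc=[23]
7: 0x8f (blk 8, set 0) → MISS  vc=[23, 24]
8: 0x80 (blk 8, set 0) → L1-HIT  vc=[23, 24]
9: 0x1f9 (blk 31, set 3) → L1-HIT  vc=[23, 24]
10: 0x1f6 (blk 31, set 3) → L1-HIT  vc=[23, 24]
11: 0x76 (blk 7, set 3) → MISS  vc=[23, 24, 31]
12: 0x182 (blk 24, set 0) → VC-HIT  vc=[23, 8, 31]
13: 0x85 (blk 8, set 0) → VC-HIT  vc=[23, 24, 31]

SEQ = [MISS, L1-HIT, MISS, VC-HIT, L1-HIT, VC-HIT, MISS, MISS, L1-HIT, L1-HIT, L1-HIT, MISS, VC-HIT, VC-HIT]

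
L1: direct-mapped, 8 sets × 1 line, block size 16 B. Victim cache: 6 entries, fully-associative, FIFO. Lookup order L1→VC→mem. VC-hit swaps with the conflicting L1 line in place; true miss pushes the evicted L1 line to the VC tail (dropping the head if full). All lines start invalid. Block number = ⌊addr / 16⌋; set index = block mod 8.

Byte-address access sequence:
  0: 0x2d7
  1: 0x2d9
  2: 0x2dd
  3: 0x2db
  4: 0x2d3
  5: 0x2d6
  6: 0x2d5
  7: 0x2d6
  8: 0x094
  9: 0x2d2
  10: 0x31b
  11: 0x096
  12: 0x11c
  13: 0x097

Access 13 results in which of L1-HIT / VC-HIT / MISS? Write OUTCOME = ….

#0 0x2d7→b45/s5 MISS; vc=[]
#1 0x2d9→b45/s5 L1-HIT; vc=[]
#2 0x2dd→b45/s5 L1-HIT; vc=[]
#3 0x2db→b45/s5 L1-HIT; vc=[]
#4 0x2d3→b45/s5 L1-HIT; vc=[]
#5 0x2d6→b45/s5 L1-HIT; vc=[]
#6 0x2d5→b45/s5 L1-HIT; vc=[]
#7 0x2d6→b45/s5 L1-HIT; vc=[]
#8 0x94→b9/s1 MISS; vc=[]
#9 0x2d2→b45/s5 L1-HIT; vc=[]
#10 0x31b→b49/s1 MISS; vc=[9]
#11 0x96→b9/s1 VC-HIT; vc=[49]
#12 0x11c→b17/s1 MISS; vc=[49,9]
#13 0x97→b9/s1 VC-HIT; vc=[49,17]

OUTCOME = VC-HIT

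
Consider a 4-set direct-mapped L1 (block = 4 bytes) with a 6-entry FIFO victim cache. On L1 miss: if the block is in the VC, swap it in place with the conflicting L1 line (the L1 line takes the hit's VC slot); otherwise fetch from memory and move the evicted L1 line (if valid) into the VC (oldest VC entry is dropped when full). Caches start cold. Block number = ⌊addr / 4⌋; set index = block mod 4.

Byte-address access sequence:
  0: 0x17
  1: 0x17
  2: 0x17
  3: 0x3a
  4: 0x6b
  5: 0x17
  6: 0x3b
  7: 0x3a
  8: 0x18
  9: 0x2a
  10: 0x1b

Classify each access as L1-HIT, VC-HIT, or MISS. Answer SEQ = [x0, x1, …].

  [0] addr=0x17 blk=5 s=1: MISS | VC []
  [1] addr=0x17 blk=5 s=1: L1-HIT | VC []
  [2] addr=0x17 blk=5 s=1: L1-HIT | VC []
  [3] addr=0x3a blk=14 s=2: MISS | VC []
  [4] addr=0x6b blk=26 s=2: MISS | VC [14]
  [5] addr=0x17 blk=5 s=1: L1-HIT | VC [14]
  [6] addr=0x3b blk=14 s=2: VC-HIT | VC [26]
  [7] addr=0x3a blk=14 s=2: L1-HIT | VC [26]
  [8] addr=0x18 blk=6 s=2: MISS | VC [26, 14]
  [9] addr=0x2a blk=10 s=2: MISS | VC [26, 14, 6]
  [10] addr=0x1b blk=6 s=2: VC-HIT | VC [26, 14, 10]

SEQ = [MISS, L1-HIT, L1-HIT, MISS, MISS, L1-HIT, VC-HIT, L1-HIT, MISS, MISS, VC-HIT]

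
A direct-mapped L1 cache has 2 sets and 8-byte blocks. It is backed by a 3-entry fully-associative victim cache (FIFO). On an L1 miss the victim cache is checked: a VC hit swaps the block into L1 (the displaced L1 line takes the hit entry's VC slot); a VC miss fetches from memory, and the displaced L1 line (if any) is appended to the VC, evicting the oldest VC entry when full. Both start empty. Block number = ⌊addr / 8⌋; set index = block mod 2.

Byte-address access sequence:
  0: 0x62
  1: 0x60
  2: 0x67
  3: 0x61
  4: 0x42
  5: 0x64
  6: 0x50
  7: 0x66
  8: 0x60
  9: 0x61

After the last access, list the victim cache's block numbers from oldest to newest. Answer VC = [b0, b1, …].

  [0] addr=0x62 blk=12 s=0: MISS | VC []
  [1] addr=0x60 blk=12 s=0: L1-HIT | VC []
  [2] addr=0x67 blk=12 s=0: L1-HIT | VC []
  [3] addr=0x61 blk=12 s=0: L1-HIT | VC []
  [4] addr=0x42 blk=8 s=0: MISS | VC [12]
  [5] addr=0x64 blk=12 s=0: VC-HIT | VC [8]
  [6] addr=0x50 blk=10 s=0: MISS | VC [8, 12]
  [7] addr=0x66 blk=12 s=0: VC-HIT | VC [8, 10]
  [8] addr=0x60 blk=12 s=0: L1-HIT | VC [8, 10]
  [9] addr=0x61 blk=12 s=0: L1-HIT | VC [8, 10]

VC = [8, 10]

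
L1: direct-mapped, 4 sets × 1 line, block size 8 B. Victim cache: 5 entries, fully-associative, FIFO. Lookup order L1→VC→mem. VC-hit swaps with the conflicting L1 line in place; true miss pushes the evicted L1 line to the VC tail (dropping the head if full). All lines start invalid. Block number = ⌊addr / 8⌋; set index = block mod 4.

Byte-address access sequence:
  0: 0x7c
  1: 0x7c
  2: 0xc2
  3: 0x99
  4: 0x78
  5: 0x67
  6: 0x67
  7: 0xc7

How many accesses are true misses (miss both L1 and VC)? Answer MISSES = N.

MISSES = 4

0: 0x7c (blk 15, set 3) → MISS  vc=[]
1: 0x7c (blk 15, set 3) → L1-HIT  vc=[]
2: 0xc2 (blk 24, set 0) → MISS  vc=[]
3: 0x99 (blk 19, set 3) → MISS  vc=[15]
4: 0x78 (blk 15, set 3) → VC-HIT  vc=[19]
5: 0x67 (blk 12, set 0) → MISS  vc=[19, 24]
6: 0x67 (blk 12, set 0) → L1-HIT  vc=[19, 24]
7: 0xc7 (blk 24, set 0) → VC-HIT  vc=[19, 12]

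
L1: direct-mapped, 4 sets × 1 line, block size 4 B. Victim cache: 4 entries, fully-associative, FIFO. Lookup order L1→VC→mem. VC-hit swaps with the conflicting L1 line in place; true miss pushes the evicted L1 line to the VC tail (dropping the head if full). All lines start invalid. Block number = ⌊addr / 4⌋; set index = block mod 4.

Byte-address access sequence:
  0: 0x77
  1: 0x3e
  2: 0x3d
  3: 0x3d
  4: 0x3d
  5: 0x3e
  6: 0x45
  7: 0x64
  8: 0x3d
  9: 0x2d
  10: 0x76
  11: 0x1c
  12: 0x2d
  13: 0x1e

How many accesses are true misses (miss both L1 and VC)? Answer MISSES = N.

#0 0x77→b29/s1 MISS; vc=[]
#1 0x3e→b15/s3 MISS; vc=[]
#2 0x3d→b15/s3 L1-HIT; vc=[]
#3 0x3d→b15/s3 L1-HIT; vc=[]
#4 0x3d→b15/s3 L1-HIT; vc=[]
#5 0x3e→b15/s3 L1-HIT; vc=[]
#6 0x45→b17/s1 MISS; vc=[29]
#7 0x64→b25/s1 MISS; vc=[29,17]
#8 0x3d→b15/s3 L1-HIT; vc=[29,17]
#9 0x2d→b11/s3 MISS; vc=[29,17,15]
#10 0x76→b29/s1 VC-HIT; vc=[25,17,15]
#11 0x1c→b7/s3 MISS; vc=[25,17,15,11]
#12 0x2d→b11/s3 VC-HIT; vc=[25,17,15,7]
#13 0x1e→b7/s3 VC-HIT; vc=[25,17,15,11]

MISSES = 6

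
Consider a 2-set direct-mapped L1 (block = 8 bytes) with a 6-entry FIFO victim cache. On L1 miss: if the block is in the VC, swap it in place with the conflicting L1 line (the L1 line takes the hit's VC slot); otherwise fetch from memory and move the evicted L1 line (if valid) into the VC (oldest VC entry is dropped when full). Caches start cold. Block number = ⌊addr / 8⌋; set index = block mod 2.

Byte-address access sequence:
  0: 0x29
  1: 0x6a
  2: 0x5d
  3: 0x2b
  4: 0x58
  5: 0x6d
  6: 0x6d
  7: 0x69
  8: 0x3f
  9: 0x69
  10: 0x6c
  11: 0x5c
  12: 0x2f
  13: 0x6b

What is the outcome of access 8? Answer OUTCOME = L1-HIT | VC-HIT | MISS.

0: 0x29 (blk 5, set 1) → MISS  vc=[]
1: 0x6a (blk 13, set 1) → MISS  vc=[5]
2: 0x5d (blk 11, set 1) → MISS  vc=[5, 13]
3: 0x2b (blk 5, set 1) → VC-HIT  vc=[11, 13]
4: 0x58 (blk 11, set 1) → VC-HIT  vc=[5, 13]
5: 0x6d (blk 13, set 1) → VC-HIT  vc=[5, 11]
6: 0x6d (blk 13, set 1) → L1-HIT  vc=[5, 11]
7: 0x69 (blk 13, set 1) → L1-HIT  vc=[5, 11]
8: 0x3f (blk 7, set 1) → MISS  vc=[5, 11, 13]
9: 0x69 (blk 13, set 1) → VC-HIT  vc=[5, 11, 7]
10: 0x6c (blk 13, set 1) → L1-HIT  vc=[5, 11, 7]
11: 0x5c (blk 11, set 1) → VC-HIT  vc=[5, 13, 7]
12: 0x2f (blk 5, set 1) → VC-HIT  vc=[11, 13, 7]
13: 0x6b (blk 13, set 1) → VC-HIT  vc=[11, 5, 7]

OUTCOME = MISS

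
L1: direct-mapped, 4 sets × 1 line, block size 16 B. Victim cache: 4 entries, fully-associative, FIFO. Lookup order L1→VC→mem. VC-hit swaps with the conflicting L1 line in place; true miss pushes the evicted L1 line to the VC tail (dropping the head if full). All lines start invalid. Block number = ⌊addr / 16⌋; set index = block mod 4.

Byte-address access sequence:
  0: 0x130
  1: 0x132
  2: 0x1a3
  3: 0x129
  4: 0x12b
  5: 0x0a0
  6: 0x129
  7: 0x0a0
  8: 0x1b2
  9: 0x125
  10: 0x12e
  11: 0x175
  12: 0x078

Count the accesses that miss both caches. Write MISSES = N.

MISSES = 7

0: 0x130 (blk 19, set 3) → MISS  vc=[]
1: 0x132 (blk 19, set 3) → L1-HIT  vc=[]
2: 0x1a3 (blk 26, set 2) → MISS  vc=[]
3: 0x129 (blk 18, set 2) → MISS  vc=[26]
4: 0x12b (blk 18, set 2) → L1-HIT  vc=[26]
5: 0xa0 (blk 10, set 2) → MISS  vc=[26, 18]
6: 0x129 (blk 18, set 2) → VC-HIT  vc=[26, 10]
7: 0xa0 (blk 10, set 2) → VC-HIT  vc=[26, 18]
8: 0x1b2 (blk 27, set 3) → MISS  vc=[26, 18, 19]
9: 0x125 (blk 18, set 2) → VC-HIT  vc=[26, 10, 19]
10: 0x12e (blk 18, set 2) → L1-HIT  vc=[26, 10, 19]
11: 0x175 (blk 23, set 3) → MISS  vc=[26, 10, 19, 27]
12: 0x78 (blk 7, set 3) → MISS  vc=[10, 19, 27, 23]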